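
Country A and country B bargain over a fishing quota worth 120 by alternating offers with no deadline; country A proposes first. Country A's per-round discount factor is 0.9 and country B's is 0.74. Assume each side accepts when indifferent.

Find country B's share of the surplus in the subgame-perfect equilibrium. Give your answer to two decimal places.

In a stationary SPE each proposer offers the other exactly their discounted continuation value.
If country A keeps x when proposing and country B keeps y when proposing, then x = 120 − 0.74y and y = 120 − 0.9x.
Solving: x = 120(1 − 0.74) / (1 − 0.9·0.74) = 31.2 / 0.334 ≈ 93.4132.
Country B gets 120 − 93.4132 ≈ 26.5868.

26.59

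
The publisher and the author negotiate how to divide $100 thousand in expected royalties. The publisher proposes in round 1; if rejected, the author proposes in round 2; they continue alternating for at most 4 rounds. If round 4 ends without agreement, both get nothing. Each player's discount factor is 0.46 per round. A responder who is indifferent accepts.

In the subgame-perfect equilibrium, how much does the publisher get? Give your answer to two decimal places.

Solve by backward induction from round 4.
Round 4 (the author proposes): the publisher will accept anything ≥ 0, so the author offers 0 and keeps 100.
Round 3 (the publisher proposes): the author can get 100 next round, worth 0.46 × 100 = 46 now; the publisher offers that and keeps 54.
Round 2 (the author proposes): the publisher can get 54 next round, worth 0.46 × 54 = 24.84 now, so the author offers 24.84, keeping 75.16.
Round 1 (the publisher proposes): the author can get 75.16 next round, worth 0.46 × 75.16 = 34.5736 now; the publisher offers that and keeps 65.4264.

65.43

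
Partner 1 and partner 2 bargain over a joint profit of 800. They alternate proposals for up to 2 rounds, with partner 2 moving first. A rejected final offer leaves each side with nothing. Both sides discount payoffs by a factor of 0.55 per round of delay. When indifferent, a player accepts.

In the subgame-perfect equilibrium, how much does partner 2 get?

360

Round 2 (partner 1 proposes): partner 2 will accept anything ≥ 0, so partner 1 offers 0 and keeps 800.
Round 1 (partner 2 proposes): partner 1 can get 800 next round, worth 0.55 × 800 = 440 now, so partner 2 offers 440, keeping 360.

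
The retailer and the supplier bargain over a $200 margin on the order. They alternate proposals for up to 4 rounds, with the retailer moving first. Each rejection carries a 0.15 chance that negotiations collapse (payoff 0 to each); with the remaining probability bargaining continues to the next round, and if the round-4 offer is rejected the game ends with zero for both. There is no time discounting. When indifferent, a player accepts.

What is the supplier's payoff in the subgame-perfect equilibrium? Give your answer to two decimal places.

148.33

Round 4 (the supplier proposes): the retailer will accept anything ≥ 0, so the supplier offers 0 and keeps 200.
Round 3 (the retailer proposes): rejecting gives the supplier an expected 0.85 × 200 = 170, so the retailer offers 170, keeping 30.
Round 2 (the supplier proposes): rejecting gives the retailer an expected 0.85 × 30 = 25.5, so the supplier offers 25.5, keeping 174.5.
Round 1 (the retailer proposes): rejecting gives the supplier an expected 0.85 × 174.5 = 148.325, so the retailer offers 148.325, keeping 51.675.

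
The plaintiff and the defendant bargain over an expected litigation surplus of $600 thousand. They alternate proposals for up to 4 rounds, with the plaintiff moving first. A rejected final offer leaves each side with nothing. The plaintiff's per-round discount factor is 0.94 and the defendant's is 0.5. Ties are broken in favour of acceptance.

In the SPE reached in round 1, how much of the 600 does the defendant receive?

Round 4 (the defendant proposes): rejection yields 0 for the plaintiff; the defendant offers 0 and keeps 600.
Round 3 (the plaintiff proposes): the defendant can get 600 next round, worth 0.5 × 600 = 300 now; the plaintiff offers that and keeps 300.
Round 2 (the defendant proposes): the plaintiff can get 300 next round, worth 0.94 × 300 = 282 now; the defendant offers that and keeps 318.
Round 1 (the plaintiff proposes): the defendant can get 318 next round, worth 0.5 × 318 = 159 now. The plaintiff offers 159 and keeps 600 − 159 = 441.

159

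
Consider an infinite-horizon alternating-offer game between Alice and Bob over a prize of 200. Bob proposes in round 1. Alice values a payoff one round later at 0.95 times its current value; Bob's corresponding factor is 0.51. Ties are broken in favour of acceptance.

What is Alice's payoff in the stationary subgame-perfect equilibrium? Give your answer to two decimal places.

Let x be Bob's share when Bob proposes and y be Alice's share when Alice proposes.
Alice accepts iff offered ≥ 0.95·y, so x = 200 − 0.95y. Symmetrically y = 200 − 0.51x.
Substituting: x = 200 − 0.95(200 − 0.51x), giving x(1 − 0.51·0.95) = 200(1 − 0.95).
So x = 200 × 0.05 / 0.5155 ≈ 19.3986, and Alice receives 200 − x ≈ 180.6014.

180.60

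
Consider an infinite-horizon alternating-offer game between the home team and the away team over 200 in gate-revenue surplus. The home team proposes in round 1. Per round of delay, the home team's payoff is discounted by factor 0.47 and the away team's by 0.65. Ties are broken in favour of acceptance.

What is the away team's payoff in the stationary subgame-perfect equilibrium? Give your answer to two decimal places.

When the home team proposes, the away team accepts any offer worth at least 0.65 times what the away team would get by proposing next round; and vice versa.
This gives x = 200 − 0.65y and y = 200 − 0.47x, where x and y are each side's share when it proposes.
Hence (1 − 0.65·0.47)x = 200(1 − 0.65), i.e. 0.6945·x = 70.
x ≈ 100.7919; the away team's share is 200 − x ≈ 99.2081.

99.21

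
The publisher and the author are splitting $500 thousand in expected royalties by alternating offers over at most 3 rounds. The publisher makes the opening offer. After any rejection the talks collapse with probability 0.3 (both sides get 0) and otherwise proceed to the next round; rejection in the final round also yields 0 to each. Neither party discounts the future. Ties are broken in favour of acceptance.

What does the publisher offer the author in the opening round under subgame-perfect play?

By backward induction:
Round 3 (the publisher proposes): the author will accept anything ≥ 0, so the publisher offers 0 and keeps 500.
Round 2 (the author proposes): rejecting gives the publisher an expected 0.7 × 500 = 350. The author offers 350 and keeps 500 − 350 = 150.
Round 1 (the publisher proposes): rejecting gives the author an expected 0.7 × 150 = 105. The publisher offers 105 and keeps 500 − 105 = 395.

105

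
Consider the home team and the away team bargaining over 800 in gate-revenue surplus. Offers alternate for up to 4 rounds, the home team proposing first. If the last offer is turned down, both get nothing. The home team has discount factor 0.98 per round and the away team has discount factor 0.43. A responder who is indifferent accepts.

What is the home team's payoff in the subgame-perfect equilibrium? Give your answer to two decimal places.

Round 4 (the away team proposes): the home team will accept anything ≥ 0, so the away team offers 0 and keeps 800.
Round 3 (the home team proposes): the away team can get 800 next round, worth 0.43 × 800 = 344 now; the home team offers that and keeps 456.
Round 2 (the away team proposes): the home team can get 456 next round, worth 0.98 × 456 = 446.88 now; the away team offers that and keeps 353.12.
Round 1 (the home team proposes): the away team can get 353.12 next round, worth 0.43 × 353.12 = 151.8416 now; the home team offers that and keeps 648.1584.

648.16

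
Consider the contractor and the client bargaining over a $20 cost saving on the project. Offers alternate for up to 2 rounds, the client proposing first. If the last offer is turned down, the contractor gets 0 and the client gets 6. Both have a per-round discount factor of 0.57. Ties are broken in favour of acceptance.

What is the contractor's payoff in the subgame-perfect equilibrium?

Round 2 (the contractor proposes): the client gets 6 if talks fail, so the contractor offers 6 and keeps 14.
Round 1 (the client proposes): the contractor can get 14 next round, worth 0.57 × 14 = 7.98 now, so the client offers 7.98, keeping 12.02.

7.98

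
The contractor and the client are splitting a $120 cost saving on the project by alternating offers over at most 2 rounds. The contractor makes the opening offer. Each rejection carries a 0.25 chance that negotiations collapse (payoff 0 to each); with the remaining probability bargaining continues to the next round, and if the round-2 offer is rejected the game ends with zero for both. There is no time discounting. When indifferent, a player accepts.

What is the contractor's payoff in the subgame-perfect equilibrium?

Round 2 (the client proposes): rejection yields 0 for the contractor; the client offers 0 and keeps 120.
Round 1 (the contractor proposes): rejecting gives the client an expected 0.75 × 120 = 90; the contractor offers that and keeps 30.

30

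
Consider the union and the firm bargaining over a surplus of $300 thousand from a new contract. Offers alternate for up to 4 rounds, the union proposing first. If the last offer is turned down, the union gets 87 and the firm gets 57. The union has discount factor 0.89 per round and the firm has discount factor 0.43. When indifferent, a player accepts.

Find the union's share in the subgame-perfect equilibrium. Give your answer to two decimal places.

250.76

Round 4 (the firm proposes): the union gets 87 if talks fail, so the firm offers 87 and keeps 213.
Round 3 (the union proposes): the firm can get 213 next round, worth 0.43 × 213 = 91.59 now, so the union offers 91.59, keeping 208.41.
Round 2 (the firm proposes): the union can get 208.41 next round, worth 0.89 × 208.41 = 185.4849 now, so the firm offers 185.4849, keeping 114.5151.
Round 1 (the union proposes): the firm can get 114.5151 next round, worth 0.43 × 114.5151 = 49.241493 now; the union offers that and keeps 250.758507.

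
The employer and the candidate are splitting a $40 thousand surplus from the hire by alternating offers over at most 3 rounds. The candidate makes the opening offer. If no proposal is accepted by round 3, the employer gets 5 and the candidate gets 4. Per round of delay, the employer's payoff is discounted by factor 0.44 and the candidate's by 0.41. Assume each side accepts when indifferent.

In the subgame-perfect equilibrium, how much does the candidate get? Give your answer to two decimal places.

28.71

Round 3 (the candidate proposes): the employer gets 5 if talks fail, so the candidate offers 5 and keeps 35.
Round 2 (the employer proposes): the candidate can get 35 next round, worth 0.41 × 35 = 14.35 now, so the employer offers 14.35, keeping 25.65.
Round 1 (the candidate proposes): the employer can get 25.65 next round, worth 0.44 × 25.65 = 11.286 now. The candidate offers 11.286 and keeps 40 − 11.286 = 28.714.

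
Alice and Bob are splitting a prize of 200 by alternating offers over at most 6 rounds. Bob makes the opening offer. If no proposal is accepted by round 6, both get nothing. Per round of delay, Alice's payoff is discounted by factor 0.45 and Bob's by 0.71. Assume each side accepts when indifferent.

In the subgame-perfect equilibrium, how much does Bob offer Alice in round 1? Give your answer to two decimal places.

Round 6 (Alice proposes): rejection yields 0 for Bob; Alice offers 0 and keeps 200.
Round 5 (Bob proposes): Alice can get 200 next round, worth 0.45 × 200 = 90 now; Bob offers that and keeps 110.
Round 4 (Alice proposes): Bob can get 110 next round, worth 0.71 × 110 = 78.1 now, so Alice offers 78.1, keeping 121.9.
Round 3 (Bob proposes): Alice can get 121.9 next round, worth 0.45 × 121.9 = 54.855 now, so Bob offers 54.855, keeping 145.145.
Round 2 (Alice proposes): Bob can get 145.145 next round, worth 0.71 × 145.145 = 103.05295 now. Alice offers 103.05295 and keeps 200 − 103.05295 = 96.94705.
Round 1 (Bob proposes): Alice can get 96.94705 next round, worth 0.45 × 96.94705 = 43.6261725 now; Bob offers that and keeps 156.3738275.

43.63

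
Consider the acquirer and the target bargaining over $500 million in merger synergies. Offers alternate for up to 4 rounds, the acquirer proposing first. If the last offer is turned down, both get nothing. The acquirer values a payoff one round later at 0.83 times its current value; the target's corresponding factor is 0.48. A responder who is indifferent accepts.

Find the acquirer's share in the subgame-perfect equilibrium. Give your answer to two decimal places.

Round 4 (the target proposes): rejection yields 0 for the acquirer; the target offers 0 and keeps 500.
Round 3 (the acquirer proposes): the target can get 500 next round, worth 0.48 × 500 = 240 now; the acquirer offers that and keeps 260.
Round 2 (the target proposes): the acquirer can get 260 next round, worth 0.83 × 260 = 215.8 now. The target offers 215.8 and keeps 500 − 215.8 = 284.2.
Round 1 (the acquirer proposes): the target can get 284.2 next round, worth 0.48 × 284.2 = 136.416 now. The acquirer offers 136.416 and keeps 500 − 136.416 = 363.584.

363.58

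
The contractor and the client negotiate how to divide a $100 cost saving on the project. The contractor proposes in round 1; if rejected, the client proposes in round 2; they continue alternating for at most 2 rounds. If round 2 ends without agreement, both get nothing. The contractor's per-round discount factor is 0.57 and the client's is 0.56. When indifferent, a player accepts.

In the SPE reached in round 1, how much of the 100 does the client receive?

56

Round 2 (the client proposes): the contractor will accept anything ≥ 0, so the client offers 0 and keeps 100.
Round 1 (the contractor proposes): the client can get 100 next round, worth 0.56 × 100 = 56 now, so the contractor offers 56, keeping 44.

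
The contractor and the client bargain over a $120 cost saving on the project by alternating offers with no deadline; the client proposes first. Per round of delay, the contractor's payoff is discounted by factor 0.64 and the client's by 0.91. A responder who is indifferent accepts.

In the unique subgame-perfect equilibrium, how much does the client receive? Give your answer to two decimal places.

When the client proposes, the contractor accepts any offer worth at least 0.64 times what the contractor would get by proposing next round; and vice versa.
This gives x = 120 − 0.64y and y = 120 − 0.91x, where x and y are each side's share when it proposes.
Hence (1 − 0.64·0.91)x = 120(1 − 0.64), i.e. 0.4176·x = 43.2.
x ≈ 103.4483; the contractor's share is 120 − x ≈ 16.5517.

103.45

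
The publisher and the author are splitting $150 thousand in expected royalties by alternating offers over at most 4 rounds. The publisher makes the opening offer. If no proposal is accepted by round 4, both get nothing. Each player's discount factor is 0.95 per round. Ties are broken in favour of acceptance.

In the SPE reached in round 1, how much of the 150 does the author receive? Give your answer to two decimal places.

Round 4 (the author proposes): the publisher will accept anything ≥ 0, so the author offers 0 and keeps 150.
Round 3 (the publisher proposes): the author can get 150 next round, worth 0.95 × 150 = 142.5 now; the publisher offers that and keeps 7.5.
Round 2 (the author proposes): the publisher can get 7.5 next round, worth 0.95 × 7.5 = 7.125 now. The author offers 7.125 and keeps 150 − 7.125 = 142.875.
Round 1 (the publisher proposes): the author can get 142.875 next round, worth 0.95 × 142.875 = 135.73125 now, so the publisher offers 135.73125, keeping 14.26875.

135.73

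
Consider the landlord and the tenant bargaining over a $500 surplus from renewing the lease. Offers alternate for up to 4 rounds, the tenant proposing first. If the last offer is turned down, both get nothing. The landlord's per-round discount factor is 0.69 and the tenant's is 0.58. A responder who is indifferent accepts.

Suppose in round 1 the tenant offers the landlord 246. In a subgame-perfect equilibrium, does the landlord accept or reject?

Reject

Round 4 (the landlord proposes): the tenant will accept anything ≥ 0, so the landlord offers 0 and keeps 500.
Round 3 (the tenant proposes): the landlord can get 500 next round, worth 0.69 × 500 = 345 now, so the tenant offers 345, keeping 155.
Round 2 (the landlord proposes): the tenant can get 155 next round, worth 0.58 × 155 = 89.9 now, so the landlord offers 89.9, keeping 410.1.
So by rejecting in round 1, the landlord gets 410.1 next round, worth 0.69 × 410.1 = 282.969 now.
Offer 246 < 282.969, so the landlord rejects.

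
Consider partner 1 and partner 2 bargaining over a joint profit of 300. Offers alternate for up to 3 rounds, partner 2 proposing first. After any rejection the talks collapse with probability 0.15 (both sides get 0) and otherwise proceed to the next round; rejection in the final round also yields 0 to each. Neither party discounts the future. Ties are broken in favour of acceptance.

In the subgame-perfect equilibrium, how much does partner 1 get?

Round 3 (partner 2 proposes): partner 1 will accept anything ≥ 0, so partner 2 offers 0 and keeps 300.
Round 2 (partner 1 proposes): rejecting gives partner 2 an expected 0.85 × 300 = 255. Partner 1 offers 255 and keeps 300 − 255 = 45.
Round 1 (partner 2 proposes): rejecting gives partner 1 an expected 0.85 × 45 = 38.25; partner 2 offers that and keeps 261.75.

38.25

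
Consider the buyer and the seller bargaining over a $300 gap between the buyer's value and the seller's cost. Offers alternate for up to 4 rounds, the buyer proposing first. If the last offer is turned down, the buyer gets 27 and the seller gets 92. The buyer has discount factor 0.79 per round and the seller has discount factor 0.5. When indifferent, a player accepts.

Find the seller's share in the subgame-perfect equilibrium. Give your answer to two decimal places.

85.42

By backward induction:
Round 4 (the seller proposes): the buyer gets 27 if talks fail, so the seller offers 27 and keeps 273.
Round 3 (the buyer proposes): the seller can get 273 next round, worth 0.5 × 273 = 136.5 now, so the buyer offers 136.5, keeping 163.5.
Round 2 (the seller proposes): the buyer can get 163.5 next round, worth 0.79 × 163.5 = 129.165 now, so the seller offers 129.165, keeping 170.835.
Round 1 (the buyer proposes): the seller can get 170.835 next round, worth 0.5 × 170.835 = 85.4175 now, so the buyer offers 85.4175, keeping 214.5825.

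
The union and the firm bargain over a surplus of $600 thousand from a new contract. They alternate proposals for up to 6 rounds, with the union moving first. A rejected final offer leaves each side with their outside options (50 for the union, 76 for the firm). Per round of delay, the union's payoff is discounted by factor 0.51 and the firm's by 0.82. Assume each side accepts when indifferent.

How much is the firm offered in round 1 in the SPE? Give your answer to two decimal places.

By backward induction:
Round 6 (the firm proposes): the union gets 50 if talks fail, so the firm offers 50 and keeps 550.
Round 5 (the union proposes): the firm can get 550 next round, worth 0.82 × 550 = 451 now, so the union offers 451, keeping 149.
Round 4 (the firm proposes): the union can get 149 next round, worth 0.51 × 149 = 75.99 now, so the firm offers 75.99, keeping 524.01.
Round 3 (the union proposes): the firm can get 524.01 next round, worth 0.82 × 524.01 = 429.6882 now; the union offers that and keeps 170.3118.
Round 2 (the firm proposes): the union can get 170.3118 next round, worth 0.51 × 170.3118 = 86.859018 now. The firm offers 86.859018 and keeps 600 − 86.859018 = 513.140982.
Round 1 (the union proposes): the firm can get 513.140982 next round, worth 0.82 × 513.140982 = 420.77560524 now; the union offers that and keeps 179.22439476.

420.78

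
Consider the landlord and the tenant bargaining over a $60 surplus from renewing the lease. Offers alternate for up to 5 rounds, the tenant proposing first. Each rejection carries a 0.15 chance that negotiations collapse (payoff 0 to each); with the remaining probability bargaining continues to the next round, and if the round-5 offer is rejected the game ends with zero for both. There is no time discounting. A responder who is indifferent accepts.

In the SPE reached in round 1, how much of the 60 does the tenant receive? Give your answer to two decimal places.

46.82

Round 5 (the tenant proposes): the landlord will accept anything ≥ 0, so the tenant offers 0 and keeps 60.
Round 4 (the landlord proposes): rejecting gives the tenant an expected 0.85 × 60 = 51. The landlord offers 51 and keeps 60 − 51 = 9.
Round 3 (the tenant proposes): rejecting gives the landlord an expected 0.85 × 9 = 7.65; the tenant offers that and keeps 52.35.
Round 2 (the landlord proposes): rejecting gives the tenant an expected 0.85 × 52.35 = 44.4975; the landlord offers that and keeps 15.5025.
Round 1 (the tenant proposes): rejecting gives the landlord an expected 0.85 × 15.5025 = 13.177125. The tenant offers 13.177125 and keeps 60 − 13.177125 = 46.822875.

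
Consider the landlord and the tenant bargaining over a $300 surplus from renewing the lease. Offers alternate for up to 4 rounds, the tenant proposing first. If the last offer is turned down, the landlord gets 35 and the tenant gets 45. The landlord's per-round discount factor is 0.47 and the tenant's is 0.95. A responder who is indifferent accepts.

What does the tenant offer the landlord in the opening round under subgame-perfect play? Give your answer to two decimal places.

Round 4 (the landlord proposes): the tenant gets 45 if talks fail, so the landlord offers 45 and keeps 255.
Round 3 (the tenant proposes): the landlord can get 255 next round, worth 0.47 × 255 = 119.85 now; the tenant offers that and keeps 180.15.
Round 2 (the landlord proposes): the tenant can get 180.15 next round, worth 0.95 × 180.15 = 171.1425 now, so the landlord offers 171.1425, keeping 128.8575.
Round 1 (the tenant proposes): the landlord can get 128.8575 next round, worth 0.47 × 128.8575 = 60.563025 now, so the tenant offers 60.563025, keeping 239.436975.

60.56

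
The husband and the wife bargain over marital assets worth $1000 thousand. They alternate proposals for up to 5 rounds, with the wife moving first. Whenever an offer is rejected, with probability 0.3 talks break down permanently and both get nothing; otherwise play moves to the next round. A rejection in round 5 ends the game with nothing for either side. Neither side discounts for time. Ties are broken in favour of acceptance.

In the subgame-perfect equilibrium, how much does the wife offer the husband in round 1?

312.9

Round 5 (the wife proposes): the husband will accept anything ≥ 0, so the wife offers 0 and keeps 1000.
Round 4 (the husband proposes): rejecting gives the wife an expected 0.7 × 1000 = 700. The husband offers 700 and keeps 1000 − 700 = 300.
Round 3 (the wife proposes): rejecting gives the husband an expected 0.7 × 300 = 210; the wife offers that and keeps 790.
Round 2 (the husband proposes): rejecting gives the wife an expected 0.7 × 790 = 553. The husband offers 553 and keeps 1000 − 553 = 447.
Round 1 (the wife proposes): rejecting gives the husband an expected 0.7 × 447 = 312.9, so the wife offers 312.9, keeping 687.1.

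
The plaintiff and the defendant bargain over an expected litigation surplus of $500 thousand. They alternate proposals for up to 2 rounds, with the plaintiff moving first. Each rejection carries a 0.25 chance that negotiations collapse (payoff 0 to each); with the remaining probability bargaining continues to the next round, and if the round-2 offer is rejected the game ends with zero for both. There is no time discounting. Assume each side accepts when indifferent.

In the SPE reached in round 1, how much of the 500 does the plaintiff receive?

By backward induction:
Round 2 (the defendant proposes): rejection yields 0 for the plaintiff; the defendant offers 0 and keeps 500.
Round 1 (the plaintiff proposes): rejecting gives the defendant an expected 0.75 × 500 = 375; the plaintiff offers that and keeps 125.

125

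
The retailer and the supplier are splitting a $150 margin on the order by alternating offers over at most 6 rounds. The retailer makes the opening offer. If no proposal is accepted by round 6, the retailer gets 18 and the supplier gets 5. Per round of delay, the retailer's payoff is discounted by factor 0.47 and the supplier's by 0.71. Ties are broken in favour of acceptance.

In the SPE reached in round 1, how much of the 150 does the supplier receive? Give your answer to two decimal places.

85.72

Round 6 (the supplier proposes): the retailer gets 18 if talks fail, so the supplier offers 18 and keeps 132.
Round 5 (the retailer proposes): the supplier can get 132 next round, worth 0.71 × 132 = 93.72 now; the retailer offers that and keeps 56.28.
Round 4 (the supplier proposes): the retailer can get 56.28 next round, worth 0.47 × 56.28 = 26.4516 now. The supplier offers 26.4516 and keeps 150 − 26.4516 = 123.5484.
Round 3 (the retailer proposes): the supplier can get 123.5484 next round, worth 0.71 × 123.5484 = 87.719364 now; the retailer offers that and keeps 62.280636.
Round 2 (the supplier proposes): the retailer can get 62.280636 next round, worth 0.47 × 62.280636 = 29.27189892 now; the supplier offers that and keeps 120.72810108.
Round 1 (the retailer proposes): the supplier can get 120.72810108 next round, worth 0.71 × 120.72810108 = 85.7169517668 now, so the retailer offers 85.7169517668, keeping 64.2830482332.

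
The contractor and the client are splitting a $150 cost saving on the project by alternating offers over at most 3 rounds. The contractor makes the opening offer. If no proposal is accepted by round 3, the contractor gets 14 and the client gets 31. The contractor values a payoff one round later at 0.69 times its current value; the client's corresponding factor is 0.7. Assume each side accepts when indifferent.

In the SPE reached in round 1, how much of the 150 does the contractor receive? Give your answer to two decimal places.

Solve by backward induction from round 3.
Round 3 (the contractor proposes): the client gets 31 if talks fail, so the contractor offers 31 and keeps 119.
Round 2 (the client proposes): the contractor can get 119 next round, worth 0.69 × 119 = 82.11 now. The client offers 82.11 and keeps 150 − 82.11 = 67.89.
Round 1 (the contractor proposes): the client can get 67.89 next round, worth 0.7 × 67.89 = 47.523 now. The contractor offers 47.523 and keeps 150 − 47.523 = 102.477.

102.48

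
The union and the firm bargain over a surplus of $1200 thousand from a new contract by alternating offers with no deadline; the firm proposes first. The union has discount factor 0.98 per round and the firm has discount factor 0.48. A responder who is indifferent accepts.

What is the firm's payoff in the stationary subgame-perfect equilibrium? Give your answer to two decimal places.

In a stationary SPE each proposer offers the other exactly their discounted continuation value.
If the firm keeps x when proposing and the union keeps y when proposing, then x = 1200 − 0.98y and y = 1200 − 0.48x.
Solving: x = 1200(1 − 0.98) / (1 − 0.48·0.98) = 24 / 0.5296 ≈ 45.3172.
The union gets 1200 − 45.3172 ≈ 1154.6828.

45.32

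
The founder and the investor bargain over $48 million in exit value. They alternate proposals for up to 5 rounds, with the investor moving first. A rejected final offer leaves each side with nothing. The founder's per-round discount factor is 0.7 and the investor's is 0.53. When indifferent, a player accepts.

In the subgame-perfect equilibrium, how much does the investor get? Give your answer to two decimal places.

Work backward from the last round.
Round 5 (the investor proposes): rejection yields 0 for the founder; the investor offers 0 and keeps 48.
Round 4 (the founder proposes): the investor can get 48 next round, worth 0.53 × 48 = 25.44 now; the founder offers that and keeps 22.56.
Round 3 (the investor proposes): the founder can get 22.56 next round, worth 0.7 × 22.56 = 15.792 now; the investor offers that and keeps 32.208.
Round 2 (the founder proposes): the investor can get 32.208 next round, worth 0.53 × 32.208 = 17.07024 now, so the founder offers 17.07024, keeping 30.92976.
Round 1 (the investor proposes): the founder can get 30.92976 next round, worth 0.7 × 30.92976 = 21.650832 now; the investor offers that and keeps 26.349168.

26.35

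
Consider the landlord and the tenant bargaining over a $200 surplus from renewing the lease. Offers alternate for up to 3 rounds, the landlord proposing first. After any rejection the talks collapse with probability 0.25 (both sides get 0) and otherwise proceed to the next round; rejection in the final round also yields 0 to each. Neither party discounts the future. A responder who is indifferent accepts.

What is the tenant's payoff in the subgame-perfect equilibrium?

Round 3 (the landlord proposes): the tenant will accept anything ≥ 0, so the landlord offers 0 and keeps 200.
Round 2 (the tenant proposes): rejecting gives the landlord an expected 0.75 × 200 = 150. The tenant offers 150 and keeps 200 − 150 = 50.
Round 1 (the landlord proposes): rejecting gives the tenant an expected 0.75 × 50 = 37.5; the landlord offers that and keeps 162.5.

37.5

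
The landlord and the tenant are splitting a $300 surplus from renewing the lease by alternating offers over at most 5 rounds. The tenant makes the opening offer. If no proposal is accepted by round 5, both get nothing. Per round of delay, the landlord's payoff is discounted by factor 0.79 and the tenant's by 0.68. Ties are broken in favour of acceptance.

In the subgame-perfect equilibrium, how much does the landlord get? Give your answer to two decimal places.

Round 5 (the tenant proposes): rejection yields 0 for the landlord; the tenant offers 0 and keeps 300.
Round 4 (the landlord proposes): the tenant can get 300 next round, worth 0.68 × 300 = 204 now; the landlord offers that and keeps 96.
Round 3 (the tenant proposes): the landlord can get 96 next round, worth 0.79 × 96 = 75.84 now, so the tenant offers 75.84, keeping 224.16.
Round 2 (the landlord proposes): the tenant can get 224.16 next round, worth 0.68 × 224.16 = 152.4288 now, so the landlord offers 152.4288, keeping 147.5712.
Round 1 (the tenant proposes): the landlord can get 147.5712 next round, worth 0.79 × 147.5712 = 116.581248 now. The tenant offers 116.581248 and keeps 300 − 116.581248 = 183.418752.

116.58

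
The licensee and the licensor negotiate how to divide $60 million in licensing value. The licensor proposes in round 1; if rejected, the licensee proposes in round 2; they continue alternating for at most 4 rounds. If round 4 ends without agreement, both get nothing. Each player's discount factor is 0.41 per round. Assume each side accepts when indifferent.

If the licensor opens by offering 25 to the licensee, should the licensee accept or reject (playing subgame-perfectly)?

Accept

Round 4 (the licensee proposes): rejection yields 0 for the licensor; the licensee offers 0 and keeps 60.
Round 3 (the licensor proposes): the licensee can get 60 next round, worth 0.41 × 60 = 24.6 now; the licensor offers that and keeps 35.4.
Round 2 (the licensee proposes): the licensor can get 35.4 next round, worth 0.41 × 35.4 = 14.514 now, so the licensee offers 14.514, keeping 45.486.
So by rejecting in round 1, the licensee gets 45.486 next round, worth 0.41 × 45.486 = 18.64926 now.
Offer 25 ≥ 18.64926, so the licensee accepts.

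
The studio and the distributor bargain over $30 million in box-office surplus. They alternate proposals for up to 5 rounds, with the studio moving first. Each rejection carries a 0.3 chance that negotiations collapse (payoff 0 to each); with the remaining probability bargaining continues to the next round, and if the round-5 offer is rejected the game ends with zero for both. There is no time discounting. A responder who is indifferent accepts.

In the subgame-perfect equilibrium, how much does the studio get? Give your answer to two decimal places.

20.61

Round 5 (the studio proposes): rejection yields 0 for the distributor; the studio offers 0 and keeps 30.
Round 4 (the distributor proposes): rejecting gives the studio an expected 0.7 × 30 = 21, so the distributor offers 21, keeping 9.
Round 3 (the studio proposes): rejecting gives the distributor an expected 0.7 × 9 = 6.3, so the studio offers 6.3, keeping 23.7.
Round 2 (the distributor proposes): rejecting gives the studio an expected 0.7 × 23.7 = 16.59; the distributor offers that and keeps 13.41.
Round 1 (the studio proposes): rejecting gives the distributor an expected 0.7 × 13.41 = 9.387. The studio offers 9.387 and keeps 30 − 9.387 = 20.613.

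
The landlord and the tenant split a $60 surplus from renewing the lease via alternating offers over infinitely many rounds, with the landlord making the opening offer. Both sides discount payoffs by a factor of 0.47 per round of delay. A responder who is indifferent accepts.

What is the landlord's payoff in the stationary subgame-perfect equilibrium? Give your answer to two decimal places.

40.82

Let x be the landlord's share when the landlord proposes and y be the tenant's share when the tenant proposes.
The tenant accepts iff offered ≥ 0.47·y, so x = 60 − 0.47y. Symmetrically y = 60 − 0.47x.
Substituting: x = 60 − 0.47(60 − 0.47x), giving x(1 − 0.47·0.47) = 60(1 − 0.47).
So x = 60 × 0.53 / 0.7791 ≈ 40.8163, and the tenant receives 60 − x ≈ 19.1837.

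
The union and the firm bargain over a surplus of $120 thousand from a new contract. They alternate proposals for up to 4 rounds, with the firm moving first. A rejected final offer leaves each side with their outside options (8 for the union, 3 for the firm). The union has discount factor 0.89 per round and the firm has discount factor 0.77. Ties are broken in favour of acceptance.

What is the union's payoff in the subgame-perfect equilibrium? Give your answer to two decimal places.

95.92

Work backward from the last round.
Round 4 (the union proposes): the firm gets 3 if talks fail, so the union offers 3 and keeps 117.
Round 3 (the firm proposes): the union can get 117 next round, worth 0.89 × 117 = 104.13 now; the firm offers that and keeps 15.87.
Round 2 (the union proposes): the firm can get 15.87 next round, worth 0.77 × 15.87 = 12.2199 now, so the union offers 12.2199, keeping 107.7801.
Round 1 (the firm proposes): the union can get 107.7801 next round, worth 0.89 × 107.7801 = 95.924289 now; the firm offers that and keeps 24.075711.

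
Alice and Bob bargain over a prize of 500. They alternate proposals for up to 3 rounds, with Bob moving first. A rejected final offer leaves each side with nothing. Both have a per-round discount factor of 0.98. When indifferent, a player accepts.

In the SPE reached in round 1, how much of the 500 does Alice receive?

9.8

Round 3 (Bob proposes): rejection yields 0 for Alice; Bob offers 0 and keeps 500.
Round 2 (Alice proposes): Bob can get 500 next round, worth 0.98 × 500 = 490 now, so Alice offers 490, keeping 10.
Round 1 (Bob proposes): Alice can get 10 next round, worth 0.98 × 10 = 9.8 now; Bob offers that and keeps 490.2.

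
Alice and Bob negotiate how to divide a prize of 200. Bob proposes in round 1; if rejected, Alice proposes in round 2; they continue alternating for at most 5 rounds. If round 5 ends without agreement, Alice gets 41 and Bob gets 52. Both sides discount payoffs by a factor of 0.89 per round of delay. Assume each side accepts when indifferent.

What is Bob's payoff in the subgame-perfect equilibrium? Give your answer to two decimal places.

Round 5 (Bob proposes): Alice gets 41 if talks fail, so Bob offers 41 and keeps 159.
Round 4 (Alice proposes): Bob can get 159 next round, worth 0.89 × 159 = 141.51 now; Alice offers that and keeps 58.49.
Round 3 (Bob proposes): Alice can get 58.49 next round, worth 0.89 × 58.49 = 52.0561 now, so Bob offers 52.0561, keeping 147.9439.
Round 2 (Alice proposes): Bob can get 147.9439 next round, worth 0.89 × 147.9439 = 131.670071 now, so Alice offers 131.670071, keeping 68.329929.
Round 1 (Bob proposes): Alice can get 68.329929 next round, worth 0.89 × 68.329929 = 60.81363681 now. Bob offers 60.81363681 and keeps 200 − 60.81363681 = 139.18636319.

139.19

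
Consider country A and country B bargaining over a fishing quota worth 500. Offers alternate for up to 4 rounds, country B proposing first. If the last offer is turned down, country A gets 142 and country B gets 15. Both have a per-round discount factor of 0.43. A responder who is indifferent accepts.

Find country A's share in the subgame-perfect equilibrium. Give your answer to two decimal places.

161.11

Round 4 (country A proposes): country B gets 15 if talks fail, so country A offers 15 and keeps 485.
Round 3 (country B proposes): country A can get 485 next round, worth 0.43 × 485 = 208.55 now; country B offers that and keeps 291.45.
Round 2 (country A proposes): country B can get 291.45 next round, worth 0.43 × 291.45 = 125.3235 now, so country A offers 125.3235, keeping 374.6765.
Round 1 (country B proposes): country A can get 374.6765 next round, worth 0.43 × 374.6765 = 161.110895 now. Country B offers 161.110895 and keeps 500 − 161.110895 = 338.889105.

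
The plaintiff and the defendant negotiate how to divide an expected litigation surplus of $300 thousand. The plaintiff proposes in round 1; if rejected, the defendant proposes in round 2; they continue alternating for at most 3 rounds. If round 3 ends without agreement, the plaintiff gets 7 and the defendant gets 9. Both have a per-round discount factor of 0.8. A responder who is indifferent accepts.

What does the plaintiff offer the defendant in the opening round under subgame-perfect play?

53.76

Round 3 (the plaintiff proposes): the defendant gets 9 if talks fail, so the plaintiff offers 9 and keeps 291.
Round 2 (the defendant proposes): the plaintiff can get 291 next round, worth 0.8 × 291 = 232.8 now. The defendant offers 232.8 and keeps 300 − 232.8 = 67.2.
Round 1 (the plaintiff proposes): the defendant can get 67.2 next round, worth 0.8 × 67.2 = 53.76 now, so the plaintiff offers 53.76, keeping 246.24.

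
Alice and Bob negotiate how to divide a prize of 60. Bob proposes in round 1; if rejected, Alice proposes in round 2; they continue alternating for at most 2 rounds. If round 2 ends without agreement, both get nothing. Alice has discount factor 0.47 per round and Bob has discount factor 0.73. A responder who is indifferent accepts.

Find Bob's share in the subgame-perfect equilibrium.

31.8

Round 2 (Alice proposes): Bob will accept anything ≥ 0, so Alice offers 0 and keeps 60.
Round 1 (Bob proposes): Alice can get 60 next round, worth 0.47 × 60 = 28.2 now. Bob offers 28.2 and keeps 60 − 28.2 = 31.8.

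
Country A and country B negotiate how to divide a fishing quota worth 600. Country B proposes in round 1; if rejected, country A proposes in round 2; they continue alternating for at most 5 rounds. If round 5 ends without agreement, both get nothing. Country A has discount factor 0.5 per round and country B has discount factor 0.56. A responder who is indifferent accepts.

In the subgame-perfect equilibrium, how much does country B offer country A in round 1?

168.96

Round 5 (country B proposes): rejection yields 0 for country A; country B offers 0 and keeps 600.
Round 4 (country A proposes): country B can get 600 next round, worth 0.56 × 600 = 336 now. Country A offers 336 and keeps 600 − 336 = 264.
Round 3 (country B proposes): country A can get 264 next round, worth 0.5 × 264 = 132 now; country B offers that and keeps 468.
Round 2 (country A proposes): country B can get 468 next round, worth 0.56 × 468 = 262.08 now, so country A offers 262.08, keeping 337.92.
Round 1 (country B proposes): country A can get 337.92 next round, worth 0.5 × 337.92 = 168.96 now. Country B offers 168.96 and keeps 600 − 168.96 = 431.04.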